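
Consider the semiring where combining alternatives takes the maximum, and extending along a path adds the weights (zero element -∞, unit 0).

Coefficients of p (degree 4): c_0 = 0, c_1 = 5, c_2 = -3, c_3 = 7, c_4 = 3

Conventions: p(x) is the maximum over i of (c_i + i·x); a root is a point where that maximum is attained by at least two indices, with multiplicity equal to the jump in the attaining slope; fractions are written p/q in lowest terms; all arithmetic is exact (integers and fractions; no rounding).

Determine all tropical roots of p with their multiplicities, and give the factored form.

hull edge (i=0, c=0) to (i=1, c=5): slope 5, span 1
hull edge (i=1, c=5) to (i=3, c=7): slope 1, span 2
hull edge (i=3, c=7) to (i=4, c=3): slope -4, span 1
Factored form: p(x) = 3 ⊗ (x ⊕ (-5)) ⊗ (x ⊕ (-1)) ⊗ (x ⊕ (-1)) ⊗ (x ⊕ 4)
Answer: roots = -5 (mult 1), -1 (mult 2), 4 (mult 1)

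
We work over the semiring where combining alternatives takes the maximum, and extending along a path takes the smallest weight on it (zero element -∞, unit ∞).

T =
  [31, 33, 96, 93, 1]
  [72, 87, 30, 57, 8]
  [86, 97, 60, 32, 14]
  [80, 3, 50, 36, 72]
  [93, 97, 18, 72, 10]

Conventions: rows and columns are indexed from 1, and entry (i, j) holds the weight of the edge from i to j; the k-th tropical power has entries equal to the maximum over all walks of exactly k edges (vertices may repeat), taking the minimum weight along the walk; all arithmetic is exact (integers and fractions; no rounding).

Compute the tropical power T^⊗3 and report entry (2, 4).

T^⊗2:
  [86, 96, 60, 36, 72]
  [72, 87, 72, 72, 57]
  [72, 87, 86, 86, 32]
  [72, 72, 80, 80, 36]
  [72, 87, 93, 93, 72]
T^⊗3:
  [72, 87, 86, 86, 36]
  [72, 87, 72, 72, 72]
  [86, 87, 72, 72, 72]
  [80, 80, 72, 72, 72]
  [86, 93, 72, 72, 72]
Key observation: the optimum is the walk 2->2->1->4, with weight 87 min 72 min 93 = 72.
Optimal value attained by: walk 2->2->1->4.
Answer: (T^⊗3)[2][4] = 72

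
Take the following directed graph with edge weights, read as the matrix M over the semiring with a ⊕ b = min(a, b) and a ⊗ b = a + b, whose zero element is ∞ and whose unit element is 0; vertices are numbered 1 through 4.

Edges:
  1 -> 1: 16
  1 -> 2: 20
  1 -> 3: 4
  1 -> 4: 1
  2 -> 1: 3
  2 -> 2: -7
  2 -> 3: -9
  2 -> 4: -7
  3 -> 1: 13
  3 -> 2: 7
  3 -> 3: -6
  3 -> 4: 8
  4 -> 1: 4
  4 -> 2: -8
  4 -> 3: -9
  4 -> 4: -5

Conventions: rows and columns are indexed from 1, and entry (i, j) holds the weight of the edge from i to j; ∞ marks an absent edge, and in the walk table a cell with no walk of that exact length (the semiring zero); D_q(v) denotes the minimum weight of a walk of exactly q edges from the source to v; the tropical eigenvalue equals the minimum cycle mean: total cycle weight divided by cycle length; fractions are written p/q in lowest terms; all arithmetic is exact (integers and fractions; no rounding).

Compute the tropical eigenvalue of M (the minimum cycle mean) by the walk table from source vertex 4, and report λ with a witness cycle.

q=0: [∞, ∞, ∞, 0]
q=1: [4, -8, -9, -5]
q=2: [-5, -15, -17, -15]
q=3: [-12, -23, -24, -22]
q=4: [-20, -30, -32, -30]
Optimal cycle mean attained by: cycle 2->4->2, total (-7) + (-8), length 2.
Answer: λ = -15/2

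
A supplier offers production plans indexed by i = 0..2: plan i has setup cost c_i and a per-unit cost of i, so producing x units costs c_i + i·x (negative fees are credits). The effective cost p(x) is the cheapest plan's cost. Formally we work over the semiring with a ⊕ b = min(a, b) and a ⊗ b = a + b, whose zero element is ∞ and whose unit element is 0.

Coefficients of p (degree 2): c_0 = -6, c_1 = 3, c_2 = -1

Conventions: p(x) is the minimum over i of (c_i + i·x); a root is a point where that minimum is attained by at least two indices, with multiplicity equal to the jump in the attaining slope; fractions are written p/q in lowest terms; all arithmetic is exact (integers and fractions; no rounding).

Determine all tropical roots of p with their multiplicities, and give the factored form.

hull edge (i=0, c=-6) to (i=2, c=-1): slope 5/2, span 2
Factored form: p(x) = -1 ⊗ (x ⊕ (-5/2)) ⊗ (x ⊕ (-5/2))
Answer: roots = -5/2 (mult 2)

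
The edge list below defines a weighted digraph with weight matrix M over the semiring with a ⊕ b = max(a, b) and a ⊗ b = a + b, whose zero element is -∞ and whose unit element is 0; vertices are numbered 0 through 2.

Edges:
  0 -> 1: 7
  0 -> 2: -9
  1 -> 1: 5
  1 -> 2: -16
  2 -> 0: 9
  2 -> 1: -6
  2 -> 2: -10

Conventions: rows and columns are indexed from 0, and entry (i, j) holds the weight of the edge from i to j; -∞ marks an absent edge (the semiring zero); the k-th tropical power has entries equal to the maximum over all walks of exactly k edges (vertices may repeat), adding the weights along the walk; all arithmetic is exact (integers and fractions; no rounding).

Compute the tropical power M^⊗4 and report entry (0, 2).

M^⊗2:
  [0, 12, -9]
  [-7, 10, -11]
  [-1, 16, 0]
M^⊗3:
  [0, 17, -4]
  [-2, 15, -6]
  [9, 21, 0]
M^⊗4:
  [5, 22, 1]
  [3, 20, -1]
  [9, 26, 5]
Key observation: the optimum is the walk 0->1->1->1->2, with weight 7 + 5 + 5 + (-16) = 1.
Optimal value attained by: walk 0->1->1->1->2.
Answer: (M^⊗4)[0][2] = 1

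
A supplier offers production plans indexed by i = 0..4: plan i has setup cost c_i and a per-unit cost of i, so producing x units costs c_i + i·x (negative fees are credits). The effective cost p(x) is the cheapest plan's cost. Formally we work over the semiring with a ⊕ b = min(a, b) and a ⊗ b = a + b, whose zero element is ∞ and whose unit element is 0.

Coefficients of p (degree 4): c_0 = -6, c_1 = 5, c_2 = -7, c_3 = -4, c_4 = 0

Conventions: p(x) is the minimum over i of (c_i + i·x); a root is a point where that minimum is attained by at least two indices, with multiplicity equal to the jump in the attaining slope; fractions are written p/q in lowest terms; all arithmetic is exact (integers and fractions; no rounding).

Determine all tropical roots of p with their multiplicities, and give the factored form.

hull edge (i=0, c=-6) to (i=2, c=-7): slope -1/2, span 2
hull edge (i=2, c=-7) to (i=3, c=-4): slope 3, span 1
hull edge (i=3, c=-4) to (i=4, c=0): slope 4, span 1
Factored form: p(x) = 0 ⊗ (x ⊕ (-4)) ⊗ (x ⊕ (-3)) ⊗ (x ⊕ 1/2) ⊗ (x ⊕ 1/2)
Answer: roots = -4 (mult 1), -3 (mult 1), 1/2 (mult 2)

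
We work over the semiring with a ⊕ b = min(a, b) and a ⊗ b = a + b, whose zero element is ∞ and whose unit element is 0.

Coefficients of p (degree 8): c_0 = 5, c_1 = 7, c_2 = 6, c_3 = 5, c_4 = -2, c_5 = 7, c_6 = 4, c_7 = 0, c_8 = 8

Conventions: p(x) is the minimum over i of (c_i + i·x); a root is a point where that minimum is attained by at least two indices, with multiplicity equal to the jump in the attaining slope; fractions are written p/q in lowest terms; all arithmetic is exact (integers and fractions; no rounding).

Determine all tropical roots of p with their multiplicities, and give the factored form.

hull edge (i=0, c=5) to (i=4, c=-2): slope -7/4, span 4
hull edge (i=4, c=-2) to (i=7, c=0): slope 2/3, span 3
hull edge (i=7, c=0) to (i=8, c=8): slope 8, span 1
Factored form: p(x) = 8 ⊗ (x ⊕ (-8)) ⊗ (x ⊕ (-2/3)) ⊗ (x ⊕ (-2/3)) ⊗ (x ⊕ (-2/3)) ⊗ (x ⊕ 7/4) ⊗ (x ⊕ 7/4) ⊗ (x ⊕ 7/4) ⊗ (x ⊕ 7/4)
Answer: roots = -8 (mult 1), -2/3 (mult 3), 7/4 (mult 4)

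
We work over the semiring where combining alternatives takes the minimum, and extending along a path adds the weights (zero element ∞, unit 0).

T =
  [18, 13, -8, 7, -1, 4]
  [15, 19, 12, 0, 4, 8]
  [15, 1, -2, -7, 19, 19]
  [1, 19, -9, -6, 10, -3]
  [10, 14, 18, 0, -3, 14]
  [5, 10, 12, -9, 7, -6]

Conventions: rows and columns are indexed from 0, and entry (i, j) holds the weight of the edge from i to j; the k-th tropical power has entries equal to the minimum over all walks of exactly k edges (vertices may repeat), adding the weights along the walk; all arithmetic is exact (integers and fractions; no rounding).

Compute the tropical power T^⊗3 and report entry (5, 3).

T^⊗2:
  [7, -7, -10, -15, -4, -2]
  [1, 13, -9, -6, 1, -3]
  [-6, -1, -16, -13, 3, -10]
  [-5, -8, -15, -16, 0, -9]
  [1, 11, -9, -6, -6, -3]
  [-8, 4, -18, -15, 1, -12]
T^⊗3:
  [-14, -9, -24, -21, -7, -18]
  [-5, -8, -15, -16, -2, -9]
  [-12, -15, -22, -23, -7, -16]
  [-15, -14, -25, -22, -6, -19]
  [-5, -8, -15, -16, -9, -9]
  [-14, -17, -24, -25, -9, -18]
Key observation: the optimum is the walk 5->3->2->3, with weight (-9) + (-9) + (-7) = -25.
Optimal value attained by: walk 5->3->2->3.
Answer: (T^⊗3)[5][3] = -25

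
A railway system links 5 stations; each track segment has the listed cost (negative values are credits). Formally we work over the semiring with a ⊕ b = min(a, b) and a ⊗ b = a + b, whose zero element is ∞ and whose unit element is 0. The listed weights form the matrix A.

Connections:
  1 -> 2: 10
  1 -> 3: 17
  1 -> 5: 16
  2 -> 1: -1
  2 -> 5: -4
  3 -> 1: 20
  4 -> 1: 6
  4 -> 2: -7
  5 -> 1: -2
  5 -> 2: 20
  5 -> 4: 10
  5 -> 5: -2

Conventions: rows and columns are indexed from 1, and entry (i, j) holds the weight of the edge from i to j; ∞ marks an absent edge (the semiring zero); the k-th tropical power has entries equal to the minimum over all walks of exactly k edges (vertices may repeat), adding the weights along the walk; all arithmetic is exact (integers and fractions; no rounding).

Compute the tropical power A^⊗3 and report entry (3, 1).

A^⊗2:
  [9, 36, ∞, 26, 6]
  [-6, 9, 16, 6, -6]
  [∞, 30, 37, ∞, 36]
  [-8, 16, 23, ∞, -11]
  [-4, 3, 15, 8, -4]
A^⊗3:
  [4, 19, 26, 16, 4]
  [-8, -1, 11, 4, -8]
  [29, 56, ∞, 46, 26]
  [-13, 2, 9, -1, -13]
  [-6, 1, 13, 6, -6]
Key observation: the optimum is the walk 3->1->2->1, with weight 20 + 10 + (-1) = 29.
Optimal value attained by: walk 3->1->2->1.
Answer: (A^⊗3)[3][1] = 29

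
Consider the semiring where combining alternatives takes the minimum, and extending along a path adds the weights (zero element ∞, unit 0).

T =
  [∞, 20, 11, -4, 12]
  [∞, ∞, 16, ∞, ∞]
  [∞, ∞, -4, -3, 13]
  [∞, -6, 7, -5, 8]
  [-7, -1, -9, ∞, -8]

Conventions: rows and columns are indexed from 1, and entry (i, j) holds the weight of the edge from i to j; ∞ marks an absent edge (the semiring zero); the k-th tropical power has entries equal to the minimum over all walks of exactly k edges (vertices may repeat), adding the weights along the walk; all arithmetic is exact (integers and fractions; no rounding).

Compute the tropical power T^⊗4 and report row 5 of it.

T^⊗2:
  [5, -10, 3, -9, 4]
  [∞, ∞, 12, 13, 29]
  [6, -9, -8, -8, 5]
  [1, -11, -1, -10, 0]
  [-15, -9, -17, -12, -16]
T^⊗3:
  [-3, -15, -5, -14, -4]
  [22, 7, 8, 8, 21]
  [-2, -14, -12, -13, -3]
  [-7, -16, -9, -15, -8]
  [-23, -18, -25, -20, -24]
T^⊗4:
  [-11, -20, -13, -19, -12]
  [14, 2, 4, 3, 13]
  [-10, -19, -16, -18, -11]
  [-15, -21, -17, -20, -16]
  [-31, -26, -33, -28, -32]
Answer: row 5 of T^⊗4 = [-31, -26, -33, -28, -32]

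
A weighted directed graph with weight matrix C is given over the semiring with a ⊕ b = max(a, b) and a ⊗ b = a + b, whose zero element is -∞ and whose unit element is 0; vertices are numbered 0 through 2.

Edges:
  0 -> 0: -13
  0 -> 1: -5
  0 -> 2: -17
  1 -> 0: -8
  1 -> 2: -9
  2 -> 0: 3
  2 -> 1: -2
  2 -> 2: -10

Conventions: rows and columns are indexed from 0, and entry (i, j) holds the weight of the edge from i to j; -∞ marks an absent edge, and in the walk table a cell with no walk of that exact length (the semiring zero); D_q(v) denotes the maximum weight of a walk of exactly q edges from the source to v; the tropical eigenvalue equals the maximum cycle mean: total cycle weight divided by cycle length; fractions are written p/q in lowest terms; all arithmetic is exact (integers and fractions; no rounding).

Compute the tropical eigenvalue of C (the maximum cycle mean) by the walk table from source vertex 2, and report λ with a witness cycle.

q=0: [-∞, -∞, 0]
q=1: [3, -2, -10]
q=2: [-7, -2, -11]
q=3: [-8, -12, -11]
Optimal cycle mean attained by: cycle 0->1->2->0, total (-5) + (-9) + 3, length 3.
Answer: λ = -11/3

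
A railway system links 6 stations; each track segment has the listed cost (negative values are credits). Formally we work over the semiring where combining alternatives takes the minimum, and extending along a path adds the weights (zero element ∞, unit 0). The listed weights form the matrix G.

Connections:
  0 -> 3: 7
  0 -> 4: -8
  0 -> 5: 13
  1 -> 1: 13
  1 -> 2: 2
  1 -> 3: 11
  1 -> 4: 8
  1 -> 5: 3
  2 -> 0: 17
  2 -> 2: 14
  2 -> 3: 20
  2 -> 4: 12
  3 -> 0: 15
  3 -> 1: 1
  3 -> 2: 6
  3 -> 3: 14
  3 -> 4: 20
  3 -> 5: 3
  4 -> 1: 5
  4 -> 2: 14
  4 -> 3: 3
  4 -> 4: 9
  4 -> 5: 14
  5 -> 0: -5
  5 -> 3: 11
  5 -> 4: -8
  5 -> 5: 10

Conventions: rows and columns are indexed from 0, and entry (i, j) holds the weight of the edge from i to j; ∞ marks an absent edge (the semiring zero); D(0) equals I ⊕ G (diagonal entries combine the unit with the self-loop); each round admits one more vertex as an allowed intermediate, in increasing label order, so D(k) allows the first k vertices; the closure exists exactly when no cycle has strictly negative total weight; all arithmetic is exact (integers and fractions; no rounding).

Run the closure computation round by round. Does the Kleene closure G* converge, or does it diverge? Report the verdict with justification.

D(0):
  [0, ∞, ∞, 7, -8, 13]
  [∞, 0, 2, 11, 8, 3]
  [17, ∞, 0, 20, 12, ∞]
  [15, 1, 6, 0, 20, 3]
  [∞, 5, 14, 3, 0, 14]
  [-5, ∞, ∞, 11, -8, 0]
D(1):
  [0, ∞, ∞, 7, -8, 13]
  [∞, 0, 2, 11, 8, 3]
  [17, ∞, 0, 20, 9, 30]
  [15, 1, 6, 0, 7, 3]
  [∞, 5, 14, 3, 0, 14]
  [-5, ∞, ∞, 2, -13, 0]
D(2):
  [0, ∞, ∞, 7, -8, 13]
  [∞, 0, 2, 11, 8, 3]
  [17, ∞, 0, 20, 9, 30]
  [15, 1, 3, 0, 7, 3]
  [∞, 5, 7, 3, 0, 8]
  [-5, ∞, ∞, 2, -13, 0]
D(3):
  [0, ∞, ∞, 7, -8, 13]
  [19, 0, 2, 11, 8, 3]
  [17, ∞, 0, 20, 9, 30]
  [15, 1, 3, 0, 7, 3]
  [24, 5, 7, 3, 0, 8]
  [-5, ∞, ∞, 2, -13, 0]
D(4):
  [0, 8, 10, 7, -8, 10]
  [19, 0, 2, 11, 8, 3]
  [17, 21, 0, 20, 9, 23]
  [15, 1, 3, 0, 7, 3]
  [18, 4, 6, 3, 0, 6]
  [-5, 3, 5, 2, -13, 0]
Detection: at round 5, diagonal entry (5, 5) turns strictly negative.
Key observation: the cycle 5->0->4->1->5 has total weight (-5) + (-8) + 5 + 3, which is strictly negative.
Answer: DIVERGES — negative cycle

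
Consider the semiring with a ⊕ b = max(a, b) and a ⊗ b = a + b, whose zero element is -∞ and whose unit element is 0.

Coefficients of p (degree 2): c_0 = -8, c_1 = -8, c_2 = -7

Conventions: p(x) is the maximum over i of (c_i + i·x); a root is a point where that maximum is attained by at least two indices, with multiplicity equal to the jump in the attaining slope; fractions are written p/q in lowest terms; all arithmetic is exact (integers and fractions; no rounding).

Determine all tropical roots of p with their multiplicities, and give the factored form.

hull edge (i=0, c=-8) to (i=2, c=-7): slope 1/2, span 2
Factored form: p(x) = -7 ⊗ (x ⊕ (-1/2)) ⊗ (x ⊕ (-1/2))
Answer: roots = -1/2 (mult 2)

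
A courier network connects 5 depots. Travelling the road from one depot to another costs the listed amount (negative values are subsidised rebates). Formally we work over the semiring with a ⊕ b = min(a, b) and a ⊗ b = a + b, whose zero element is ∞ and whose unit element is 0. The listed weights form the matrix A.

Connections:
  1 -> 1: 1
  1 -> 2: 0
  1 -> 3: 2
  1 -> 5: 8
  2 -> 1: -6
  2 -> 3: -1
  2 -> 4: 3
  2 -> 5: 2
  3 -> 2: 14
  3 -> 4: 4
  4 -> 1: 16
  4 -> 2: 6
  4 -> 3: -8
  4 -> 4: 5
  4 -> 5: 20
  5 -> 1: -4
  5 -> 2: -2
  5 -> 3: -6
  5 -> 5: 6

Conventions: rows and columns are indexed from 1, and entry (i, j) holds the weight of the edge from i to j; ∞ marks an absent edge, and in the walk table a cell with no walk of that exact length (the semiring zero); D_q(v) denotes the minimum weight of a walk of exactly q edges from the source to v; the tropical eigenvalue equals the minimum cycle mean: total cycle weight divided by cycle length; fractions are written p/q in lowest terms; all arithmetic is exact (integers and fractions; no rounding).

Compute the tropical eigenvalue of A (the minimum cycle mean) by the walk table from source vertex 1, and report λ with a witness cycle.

q=0: [0, ∞, ∞, ∞, ∞]
q=1: [1, 0, 2, ∞, 8]
q=2: [-6, 1, -1, 3, 2]
q=3: [-5, -6, -5, 3, 2]
q=4: [-12, -5, -7, -3, -4]
q=5: [-11, -12, -11, -3, -4]
Optimal cycle mean attained by: cycle 1->2->1, total 0 + (-6), length 2.
Answer: λ = -3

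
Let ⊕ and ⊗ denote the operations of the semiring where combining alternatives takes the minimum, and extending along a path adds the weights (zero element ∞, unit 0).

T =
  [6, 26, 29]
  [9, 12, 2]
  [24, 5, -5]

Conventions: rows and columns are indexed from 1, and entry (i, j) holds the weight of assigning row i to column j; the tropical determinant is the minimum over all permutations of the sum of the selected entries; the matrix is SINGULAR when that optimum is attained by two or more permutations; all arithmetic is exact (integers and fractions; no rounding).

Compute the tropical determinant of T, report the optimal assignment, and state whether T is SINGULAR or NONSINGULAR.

σ = (1, 2, 3): 6 + 12 + (-5) = 13
σ = (1, 3, 2): 6 + 2 + 5 = 13
σ = (2, 1, 3): 26 + 9 + (-5) = 30
σ = (2, 3, 1): 26 + 2 + 24 = 52
σ = (3, 1, 2): 29 + 9 + 5 = 43
σ = (3, 2, 1): 29 + 12 + 24 = 65
Optimal value attained by: σ = (1, 2, 3).
Answer: det⊕(T) = 13; verdict: SINGULAR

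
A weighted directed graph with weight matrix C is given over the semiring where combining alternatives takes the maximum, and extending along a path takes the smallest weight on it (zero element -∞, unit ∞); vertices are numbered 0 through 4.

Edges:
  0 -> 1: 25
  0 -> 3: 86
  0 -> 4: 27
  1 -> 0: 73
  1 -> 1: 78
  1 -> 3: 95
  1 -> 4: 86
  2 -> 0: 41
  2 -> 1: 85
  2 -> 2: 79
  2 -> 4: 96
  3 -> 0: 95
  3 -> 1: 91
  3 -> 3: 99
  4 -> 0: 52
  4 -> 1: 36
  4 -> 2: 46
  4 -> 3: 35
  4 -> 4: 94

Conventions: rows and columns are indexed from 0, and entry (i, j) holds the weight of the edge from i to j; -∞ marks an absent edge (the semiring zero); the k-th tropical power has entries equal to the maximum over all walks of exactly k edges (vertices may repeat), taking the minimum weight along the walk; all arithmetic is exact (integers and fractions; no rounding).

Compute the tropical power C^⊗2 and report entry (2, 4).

C^⊗2:
  [86, 86, 27, 86, 27]
  [95, 91, 46, 95, 86]
  [73, 79, 79, 85, 94]
  [95, 91, -∞, 99, 86]
  [52, 46, 46, 52, 94]
Key observation: the optimum is the walk 2->4->4, with weight 96 min 94 = 94.
Optimal value attained by: walk 2->4->4.
Answer: (C^⊗2)[2][4] = 94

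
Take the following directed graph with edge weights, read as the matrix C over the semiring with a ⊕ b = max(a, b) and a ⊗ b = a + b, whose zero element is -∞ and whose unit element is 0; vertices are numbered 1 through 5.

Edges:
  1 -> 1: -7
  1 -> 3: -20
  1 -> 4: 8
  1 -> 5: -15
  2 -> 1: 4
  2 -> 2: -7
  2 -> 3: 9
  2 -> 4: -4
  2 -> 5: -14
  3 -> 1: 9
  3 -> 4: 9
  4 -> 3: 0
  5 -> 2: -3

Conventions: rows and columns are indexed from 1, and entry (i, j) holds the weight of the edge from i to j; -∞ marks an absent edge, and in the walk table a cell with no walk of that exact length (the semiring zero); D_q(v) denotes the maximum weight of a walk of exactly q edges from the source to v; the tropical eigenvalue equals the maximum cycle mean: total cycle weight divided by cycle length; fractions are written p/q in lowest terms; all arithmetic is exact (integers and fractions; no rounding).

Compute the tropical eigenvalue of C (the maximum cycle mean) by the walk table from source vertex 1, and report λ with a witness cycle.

q=0: [0, -∞, -∞, -∞, -∞]
q=1: [-7, -∞, -20, 8, -15]
q=2: [-11, -18, 8, 1, -22]
q=3: [17, -25, 1, 17, -26]
q=4: [10, -29, 17, 25, 2]
q=5: [26, -1, 25, 26, -5]
Optimal cycle mean attained by: cycle 1->4->3->1, total 8 + 0 + 9, length 3.
Answer: λ = 17/3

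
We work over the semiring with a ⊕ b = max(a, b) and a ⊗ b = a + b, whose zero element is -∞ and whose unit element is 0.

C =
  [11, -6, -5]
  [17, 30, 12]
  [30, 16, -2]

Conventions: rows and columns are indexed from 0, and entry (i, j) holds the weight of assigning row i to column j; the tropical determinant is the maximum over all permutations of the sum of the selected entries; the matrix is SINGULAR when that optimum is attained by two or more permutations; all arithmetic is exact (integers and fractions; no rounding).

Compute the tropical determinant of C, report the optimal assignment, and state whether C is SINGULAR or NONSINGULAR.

σ = (0, 1, 2): 11 + 30 + (-2) = 39
σ = (0, 2, 1): 11 + 12 + 16 = 39
σ = (1, 0, 2): (-6) + 17 + (-2) = 9
σ = (1, 2, 0): (-6) + 12 + 30 = 36
σ = (2, 0, 1): (-5) + 17 + 16 = 28
σ = (2, 1, 0): (-5) + 30 + 30 = 55
Optimal value attained by: σ = (2, 1, 0).
Answer: det⊕(C) = 55; verdict: NONSINGULAR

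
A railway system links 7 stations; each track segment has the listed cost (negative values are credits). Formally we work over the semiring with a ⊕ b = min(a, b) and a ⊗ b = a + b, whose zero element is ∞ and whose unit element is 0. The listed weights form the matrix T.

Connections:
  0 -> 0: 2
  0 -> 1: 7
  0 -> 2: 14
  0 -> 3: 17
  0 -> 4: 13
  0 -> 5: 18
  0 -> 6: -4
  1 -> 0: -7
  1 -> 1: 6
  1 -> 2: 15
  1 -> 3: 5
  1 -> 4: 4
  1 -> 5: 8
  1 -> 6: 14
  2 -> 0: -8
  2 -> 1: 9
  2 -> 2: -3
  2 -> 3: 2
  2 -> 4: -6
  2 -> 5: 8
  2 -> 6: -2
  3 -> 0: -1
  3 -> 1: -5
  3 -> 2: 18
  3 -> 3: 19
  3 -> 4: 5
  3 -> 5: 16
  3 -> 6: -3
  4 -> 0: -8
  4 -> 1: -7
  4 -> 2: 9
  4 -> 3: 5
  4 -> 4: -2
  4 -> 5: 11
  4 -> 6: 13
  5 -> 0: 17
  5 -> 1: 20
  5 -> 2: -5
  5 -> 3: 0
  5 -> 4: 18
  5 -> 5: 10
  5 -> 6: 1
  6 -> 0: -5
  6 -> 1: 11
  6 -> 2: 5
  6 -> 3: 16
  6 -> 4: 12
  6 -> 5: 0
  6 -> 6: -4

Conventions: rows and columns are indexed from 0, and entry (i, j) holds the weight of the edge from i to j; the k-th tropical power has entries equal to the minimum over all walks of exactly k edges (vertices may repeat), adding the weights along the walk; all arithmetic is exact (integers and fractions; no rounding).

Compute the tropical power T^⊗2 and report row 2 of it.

T^⊗2:
  [-9, 6, 1, 12, 8, -4, -8]
  [-5, -3, 3, 8, 2, 11, -11]
  [-14, -13, -6, -1, -9, -2, -12]
  [-12, -2, 2, 0, -1, -3, -7]
  [-14, -9, 6, -2, -4, 1, -12]
  [-13, -5, -8, -3, -11, 1, -7]
  [-9, 2, -5, 0, -1, -4, -9]
Answer: row 2 of T^⊗2 = [-14, -13, -6, -1, -9, -2, -12]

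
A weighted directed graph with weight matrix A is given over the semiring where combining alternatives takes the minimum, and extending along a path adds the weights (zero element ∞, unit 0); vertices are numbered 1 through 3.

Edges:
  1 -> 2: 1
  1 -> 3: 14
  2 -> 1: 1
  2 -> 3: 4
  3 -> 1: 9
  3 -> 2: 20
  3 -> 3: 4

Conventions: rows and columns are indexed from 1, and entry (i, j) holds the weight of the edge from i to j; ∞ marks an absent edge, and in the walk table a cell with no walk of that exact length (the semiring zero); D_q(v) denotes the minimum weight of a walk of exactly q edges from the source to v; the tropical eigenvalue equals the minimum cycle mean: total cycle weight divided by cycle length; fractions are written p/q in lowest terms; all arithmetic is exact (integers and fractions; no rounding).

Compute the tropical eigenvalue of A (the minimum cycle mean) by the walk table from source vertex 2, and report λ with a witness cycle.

q=0: [∞, 0, ∞]
q=1: [1, ∞, 4]
q=2: [13, 2, 8]
q=3: [3, 14, 6]
Optimal cycle mean attained by: cycle 1->2->1, total 1 + 1, length 2.
Answer: λ = 1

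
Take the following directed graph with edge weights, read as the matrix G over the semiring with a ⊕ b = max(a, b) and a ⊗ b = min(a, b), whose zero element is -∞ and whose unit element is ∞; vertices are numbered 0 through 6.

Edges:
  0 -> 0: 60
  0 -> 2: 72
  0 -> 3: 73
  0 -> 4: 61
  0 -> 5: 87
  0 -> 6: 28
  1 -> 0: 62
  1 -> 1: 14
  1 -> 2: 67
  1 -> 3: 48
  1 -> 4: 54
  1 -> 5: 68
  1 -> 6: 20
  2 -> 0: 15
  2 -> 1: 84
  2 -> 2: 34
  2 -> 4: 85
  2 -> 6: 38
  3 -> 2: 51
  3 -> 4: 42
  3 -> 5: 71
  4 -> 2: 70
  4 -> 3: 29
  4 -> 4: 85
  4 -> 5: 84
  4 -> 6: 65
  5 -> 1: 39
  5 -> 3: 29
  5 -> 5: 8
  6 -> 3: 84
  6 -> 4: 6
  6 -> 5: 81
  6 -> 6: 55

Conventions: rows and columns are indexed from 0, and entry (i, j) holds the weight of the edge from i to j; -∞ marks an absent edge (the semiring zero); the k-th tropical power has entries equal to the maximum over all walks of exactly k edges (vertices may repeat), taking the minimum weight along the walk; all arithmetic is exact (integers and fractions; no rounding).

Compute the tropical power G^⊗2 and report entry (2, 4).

G^⊗2:
  [60, 72, 61, 60, 72, 71, 61]
  [60, 67, 62, 62, 67, 62, 54]
  [62, 34, 70, 48, 85, 84, 65]
  [15, 51, 42, 29, 51, 42, 42]
  [15, 70, 70, 65, 85, 84, 65]
  [39, 14, 39, 39, 39, 39, 20]
  [-∞, 39, 51, 55, 42, 71, 55]
Key observation: the optimum is the walk 2->4->4, with weight 85 min 85 = 85.
Optimal value attained by: walk 2->4->4.
Answer: (G^⊗2)[2][4] = 85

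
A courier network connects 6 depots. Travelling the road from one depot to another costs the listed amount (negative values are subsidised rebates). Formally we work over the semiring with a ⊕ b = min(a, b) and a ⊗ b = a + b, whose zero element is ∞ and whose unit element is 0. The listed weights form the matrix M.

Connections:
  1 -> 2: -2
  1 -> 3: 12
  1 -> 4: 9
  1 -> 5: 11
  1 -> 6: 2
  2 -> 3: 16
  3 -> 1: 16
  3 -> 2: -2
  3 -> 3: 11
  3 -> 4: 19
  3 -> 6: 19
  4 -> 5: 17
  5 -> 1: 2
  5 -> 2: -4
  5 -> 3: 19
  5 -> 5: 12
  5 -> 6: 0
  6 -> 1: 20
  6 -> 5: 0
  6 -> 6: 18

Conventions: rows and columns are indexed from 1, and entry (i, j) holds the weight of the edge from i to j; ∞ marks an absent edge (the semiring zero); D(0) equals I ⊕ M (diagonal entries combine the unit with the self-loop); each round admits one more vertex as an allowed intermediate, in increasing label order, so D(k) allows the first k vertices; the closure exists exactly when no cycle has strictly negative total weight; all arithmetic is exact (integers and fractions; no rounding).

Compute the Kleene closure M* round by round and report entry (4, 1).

D(0):
  [0, -2, 12, 9, 11, 2]
  [∞, 0, 16, ∞, ∞, ∞]
  [16, -2, 0, 19, ∞, 19]
  [∞, ∞, ∞, 0, 17, ∞]
  [2, -4, 19, ∞, 0, 0]
  [20, ∞, ∞, ∞, 0, 0]
D(1):
  [0, -2, 12, 9, 11, 2]
  [∞, 0, 16, ∞, ∞, ∞]
  [16, -2, 0, 19, 27, 18]
  [∞, ∞, ∞, 0, 17, ∞]
  [2, -4, 14, 11, 0, 0]
  [20, 18, 32, 29, 0, 0]
D(2):
  [0, -2, 12, 9, 11, 2]
  [∞, 0, 16, ∞, ∞, ∞]
  [16, -2, 0, 19, 27, 18]
  [∞, ∞, ∞, 0, 17, ∞]
  [2, -4, 12, 11, 0, 0]
  [20, 18, 32, 29, 0, 0]
D(3):
  [0, -2, 12, 9, 11, 2]
  [32, 0, 16, 35, 43, 34]
  [16, -2, 0, 19, 27, 18]
  [∞, ∞, ∞, 0, 17, ∞]
  [2, -4, 12, 11, 0, 0]
  [20, 18, 32, 29, 0, 0]
D(4):
  [0, -2, 12, 9, 11, 2]
  [32, 0, 16, 35, 43, 34]
  [16, -2, 0, 19, 27, 18]
  [∞, ∞, ∞, 0, 17, ∞]
  [2, -4, 12, 11, 0, 0]
  [20, 18, 32, 29, 0, 0]
D(5):
  [0, -2, 12, 9, 11, 2]
  [32, 0, 16, 35, 43, 34]
  [16, -2, 0, 19, 27, 18]
  [19, 13, 29, 0, 17, 17]
  [2, -4, 12, 11, 0, 0]
  [2, -4, 12, 11, 0, 0]
D(6):
  [0, -2, 12, 9, 2, 2]
  [32, 0, 16, 35, 34, 34]
  [16, -2, 0, 19, 18, 18]
  [19, 13, 29, 0, 17, 17]
  [2, -4, 12, 11, 0, 0]
  [2, -4, 12, 11, 0, 0]
Answer: M*[4][1] = 19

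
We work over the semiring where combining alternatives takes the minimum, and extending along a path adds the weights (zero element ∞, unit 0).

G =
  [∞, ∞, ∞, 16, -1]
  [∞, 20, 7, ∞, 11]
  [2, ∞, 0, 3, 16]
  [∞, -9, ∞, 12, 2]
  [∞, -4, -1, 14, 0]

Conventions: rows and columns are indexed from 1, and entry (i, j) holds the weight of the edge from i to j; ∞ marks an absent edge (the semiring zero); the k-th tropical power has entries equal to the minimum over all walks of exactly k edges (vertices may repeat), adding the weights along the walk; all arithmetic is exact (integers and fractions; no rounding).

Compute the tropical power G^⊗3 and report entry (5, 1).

G^⊗2:
  [∞, -5, -2, 13, -1]
  [9, 7, 7, 10, 11]
  [2, -6, 0, 3, 1]
  [∞, -2, -2, 16, 2]
  [1, -4, -1, 2, 0]
G^⊗3:
  [0, -5, -2, 1, -1]
  [9, 1, 7, 10, 8]
  [2, -6, 0, 3, 1]
  [0, -2, -2, 1, 2]
  [1, -7, -1, 2, 0]
Key observation: the optimum is the walk 5->3->3->1, with weight (-1) + 0 + 2 = 1.
Optimal value attained by: walk 5->3->3->1.
Answer: (G^⊗3)[5][1] = 1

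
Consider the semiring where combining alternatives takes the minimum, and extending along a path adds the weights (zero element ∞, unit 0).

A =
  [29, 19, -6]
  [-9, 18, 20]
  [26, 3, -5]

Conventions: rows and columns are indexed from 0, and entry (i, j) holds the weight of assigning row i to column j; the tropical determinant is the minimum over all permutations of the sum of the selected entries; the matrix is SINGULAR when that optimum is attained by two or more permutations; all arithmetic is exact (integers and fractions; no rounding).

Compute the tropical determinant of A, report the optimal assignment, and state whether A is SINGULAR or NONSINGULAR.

σ = (0, 1, 2): 29 + 18 + (-5) = 42
σ = (0, 2, 1): 29 + 20 + 3 = 52
σ = (1, 0, 2): 19 + (-9) + (-5) = 5
σ = (1, 2, 0): 19 + 20 + 26 = 65
σ = (2, 0, 1): (-6) + (-9) + 3 = -12
σ = (2, 1, 0): (-6) + 18 + 26 = 38
Optimal value attained by: σ = (2, 0, 1).
Answer: det⊕(A) = -12; verdict: NONSINGULAR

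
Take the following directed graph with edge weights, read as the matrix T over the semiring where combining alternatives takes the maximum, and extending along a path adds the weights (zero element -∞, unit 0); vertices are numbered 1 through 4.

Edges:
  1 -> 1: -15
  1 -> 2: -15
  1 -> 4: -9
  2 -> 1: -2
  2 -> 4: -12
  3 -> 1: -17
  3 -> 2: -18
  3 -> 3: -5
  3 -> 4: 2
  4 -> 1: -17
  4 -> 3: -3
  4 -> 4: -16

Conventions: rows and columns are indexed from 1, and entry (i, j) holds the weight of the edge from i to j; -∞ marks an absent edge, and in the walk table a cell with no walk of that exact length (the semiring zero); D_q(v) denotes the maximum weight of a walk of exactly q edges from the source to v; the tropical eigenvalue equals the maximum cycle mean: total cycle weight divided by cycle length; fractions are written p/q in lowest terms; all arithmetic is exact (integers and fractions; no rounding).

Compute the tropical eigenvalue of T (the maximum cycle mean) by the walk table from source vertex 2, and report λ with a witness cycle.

q=0: [-∞, 0, -∞, -∞]
q=1: [-2, -∞, -∞, -12]
q=2: [-17, -17, -15, -11]
q=3: [-19, -32, -14, -13]
q=4: [-30, -32, -16, -12]
Optimal cycle mean attained by: cycle 3->4->3, total 2 + (-3), length 2.
Answer: λ = -1/2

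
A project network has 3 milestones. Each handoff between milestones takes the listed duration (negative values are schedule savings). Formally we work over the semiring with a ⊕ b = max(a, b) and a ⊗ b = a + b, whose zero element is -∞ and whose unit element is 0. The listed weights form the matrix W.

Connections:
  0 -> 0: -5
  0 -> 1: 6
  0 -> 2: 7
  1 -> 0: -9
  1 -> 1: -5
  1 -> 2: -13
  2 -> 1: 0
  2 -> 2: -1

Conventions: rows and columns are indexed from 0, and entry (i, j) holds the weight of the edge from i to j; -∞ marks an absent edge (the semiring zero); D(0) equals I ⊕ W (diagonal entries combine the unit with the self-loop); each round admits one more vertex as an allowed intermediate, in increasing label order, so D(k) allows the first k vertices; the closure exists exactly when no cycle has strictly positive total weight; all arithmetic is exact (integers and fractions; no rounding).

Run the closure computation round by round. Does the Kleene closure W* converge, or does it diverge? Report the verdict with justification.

D(0):
  [0, 6, 7]
  [-9, 0, -13]
  [-∞, 0, 0]
D(1):
  [0, 6, 7]
  [-9, 0, -2]
  [-∞, 0, 0]
D(2):
  [0, 6, 7]
  [-9, 0, -2]
  [-9, 0, 0]
D(3):
  [0, 7, 7]
  [-9, 0, -2]
  [-9, 0, 0]
Key observation: every diagonal entry stays at the unit through all rounds, so no improving cycle exists.
Answer: CONVERGES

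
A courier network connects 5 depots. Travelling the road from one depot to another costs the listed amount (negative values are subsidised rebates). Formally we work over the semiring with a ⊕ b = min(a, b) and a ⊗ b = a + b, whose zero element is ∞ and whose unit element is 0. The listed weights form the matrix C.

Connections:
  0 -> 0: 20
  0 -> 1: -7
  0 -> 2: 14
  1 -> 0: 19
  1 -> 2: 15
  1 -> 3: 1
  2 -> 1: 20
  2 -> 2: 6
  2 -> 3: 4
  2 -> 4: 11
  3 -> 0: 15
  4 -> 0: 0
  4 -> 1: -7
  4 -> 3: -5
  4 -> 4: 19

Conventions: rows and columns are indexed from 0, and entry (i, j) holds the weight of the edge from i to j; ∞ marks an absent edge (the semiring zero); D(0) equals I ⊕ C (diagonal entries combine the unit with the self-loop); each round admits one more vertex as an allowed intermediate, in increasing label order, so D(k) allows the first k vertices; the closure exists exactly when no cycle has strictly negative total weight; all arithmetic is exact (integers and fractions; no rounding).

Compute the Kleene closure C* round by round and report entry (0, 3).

D(0):
  [0, -7, 14, ∞, ∞]
  [19, 0, 15, 1, ∞]
  [∞, 20, 0, 4, 11]
  [15, ∞, ∞, 0, ∞]
  [0, -7, ∞, -5, 0]
D(1):
  [0, -7, 14, ∞, ∞]
  [19, 0, 15, 1, ∞]
  [∞, 20, 0, 4, 11]
  [15, 8, 29, 0, ∞]
  [0, -7, 14, -5, 0]
D(2):
  [0, -7, 8, -6, ∞]
  [19, 0, 15, 1, ∞]
  [39, 20, 0, 4, 11]
  [15, 8, 23, 0, ∞]
  [0, -7, 8, -6, 0]
D(3):
  [0, -7, 8, -6, 19]
  [19, 0, 15, 1, 26]
  [39, 20, 0, 4, 11]
  [15, 8, 23, 0, 34]
  [0, -7, 8, -6, 0]
D(4):
  [0, -7, 8, -6, 19]
  [16, 0, 15, 1, 26]
  [19, 12, 0, 4, 11]
  [15, 8, 23, 0, 34]
  [0, -7, 8, -6, 0]
D(5):
  [0, -7, 8, -6, 19]
  [16, 0, 15, 1, 26]
  [11, 4, 0, 4, 11]
  [15, 8, 23, 0, 34]
  [0, -7, 8, -6, 0]
Answer: C*[0][3] = -6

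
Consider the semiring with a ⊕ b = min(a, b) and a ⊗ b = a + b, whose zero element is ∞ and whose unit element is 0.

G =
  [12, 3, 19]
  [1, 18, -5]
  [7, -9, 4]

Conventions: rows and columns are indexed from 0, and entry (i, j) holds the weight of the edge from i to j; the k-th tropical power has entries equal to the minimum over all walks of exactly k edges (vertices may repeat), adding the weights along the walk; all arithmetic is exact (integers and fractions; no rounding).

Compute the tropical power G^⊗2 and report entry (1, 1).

G^⊗2:
  [4, 10, -2]
  [2, -14, -1]
  [-8, -5, -14]
Key observation: the optimum is the walk 1->2->1, with weight (-5) + (-9) = -14.
Optimal value attained by: walk 1->2->1.
Answer: (G^⊗2)[1][1] = -14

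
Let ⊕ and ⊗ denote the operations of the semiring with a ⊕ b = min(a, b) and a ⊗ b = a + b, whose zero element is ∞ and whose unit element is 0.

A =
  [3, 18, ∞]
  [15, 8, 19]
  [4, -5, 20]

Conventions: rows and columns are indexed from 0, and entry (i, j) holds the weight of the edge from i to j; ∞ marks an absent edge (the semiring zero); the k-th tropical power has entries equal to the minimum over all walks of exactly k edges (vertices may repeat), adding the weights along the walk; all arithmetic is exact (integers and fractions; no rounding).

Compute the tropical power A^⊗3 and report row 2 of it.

A^⊗2:
  [6, 21, 37]
  [18, 14, 27]
  [7, 3, 14]
A^⊗3:
  [9, 24, 40]
  [21, 22, 33]
  [10, 9, 22]
Answer: row 2 of A^⊗3 = [10, 9, 22]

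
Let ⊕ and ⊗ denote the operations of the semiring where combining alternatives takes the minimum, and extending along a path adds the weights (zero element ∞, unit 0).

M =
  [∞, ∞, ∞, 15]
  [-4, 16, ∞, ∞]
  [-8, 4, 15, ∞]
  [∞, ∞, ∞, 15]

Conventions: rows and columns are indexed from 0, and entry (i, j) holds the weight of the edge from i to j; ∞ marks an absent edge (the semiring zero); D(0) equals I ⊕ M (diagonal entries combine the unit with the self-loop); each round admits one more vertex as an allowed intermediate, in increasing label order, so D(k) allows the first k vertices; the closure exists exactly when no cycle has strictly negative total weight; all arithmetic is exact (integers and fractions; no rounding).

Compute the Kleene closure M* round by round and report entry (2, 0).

D(0):
  [0, ∞, ∞, 15]
  [-4, 0, ∞, ∞]
  [-8, 4, 0, ∞]
  [∞, ∞, ∞, 0]
D(1):
  [0, ∞, ∞, 15]
  [-4, 0, ∞, 11]
  [-8, 4, 0, 7]
  [∞, ∞, ∞, 0]
D(2):
  [0, ∞, ∞, 15]
  [-4, 0, ∞, 11]
  [-8, 4, 0, 7]
  [∞, ∞, ∞, 0]
D(3):
  [0, ∞, ∞, 15]
  [-4, 0, ∞, 11]
  [-8, 4, 0, 7]
  [∞, ∞, ∞, 0]
D(4):
  [0, ∞, ∞, 15]
  [-4, 0, ∞, 11]
  [-8, 4, 0, 7]
  [∞, ∞, ∞, 0]
Answer: M*[2][0] = -8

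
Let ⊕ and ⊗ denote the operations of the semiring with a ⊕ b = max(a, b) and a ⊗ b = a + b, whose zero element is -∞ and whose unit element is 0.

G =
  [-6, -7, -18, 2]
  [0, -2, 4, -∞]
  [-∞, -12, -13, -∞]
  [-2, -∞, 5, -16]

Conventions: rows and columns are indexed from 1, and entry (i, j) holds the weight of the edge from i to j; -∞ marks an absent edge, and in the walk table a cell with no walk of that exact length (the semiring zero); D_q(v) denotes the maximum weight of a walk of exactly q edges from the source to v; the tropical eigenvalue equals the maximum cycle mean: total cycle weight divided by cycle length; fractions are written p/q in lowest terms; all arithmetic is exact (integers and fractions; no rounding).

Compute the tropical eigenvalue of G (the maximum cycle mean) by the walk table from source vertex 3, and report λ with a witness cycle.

q=0: [-∞, -∞, 0, -∞]
q=1: [-∞, -12, -13, -∞]
q=2: [-12, -14, -8, -∞]
q=3: [-14, -16, -10, -10]
q=4: [-12, -18, -5, -12]
Optimal cycle mean attained by: cycle 1->4->1, total 2 + (-2), length 2.
Answer: λ = 0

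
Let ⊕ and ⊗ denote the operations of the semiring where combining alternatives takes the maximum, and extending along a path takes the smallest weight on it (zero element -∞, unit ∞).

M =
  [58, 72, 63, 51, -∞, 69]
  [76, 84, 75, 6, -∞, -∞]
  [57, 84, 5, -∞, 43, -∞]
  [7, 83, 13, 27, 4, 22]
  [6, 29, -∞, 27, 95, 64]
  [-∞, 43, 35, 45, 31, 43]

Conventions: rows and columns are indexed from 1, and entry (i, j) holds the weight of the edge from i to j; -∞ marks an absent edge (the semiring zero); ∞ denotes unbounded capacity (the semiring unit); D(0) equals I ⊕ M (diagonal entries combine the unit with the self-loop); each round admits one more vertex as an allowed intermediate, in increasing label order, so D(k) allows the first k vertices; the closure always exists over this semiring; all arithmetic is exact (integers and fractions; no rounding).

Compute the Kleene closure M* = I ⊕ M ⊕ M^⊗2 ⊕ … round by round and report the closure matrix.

D(0):
  [∞, 72, 63, 51, -∞, 69]
  [76, ∞, 75, 6, -∞, -∞]
  [57, 84, ∞, -∞, 43, -∞]
  [7, 83, 13, ∞, 4, 22]
  [6, 29, -∞, 27, ∞, 64]
  [-∞, 43, 35, 45, 31, ∞]
D(1):
  [∞, 72, 63, 51, -∞, 69]
  [76, ∞, 75, 51, -∞, 69]
  [57, 84, ∞, 51, 43, 57]
  [7, 83, 13, ∞, 4, 22]
  [6, 29, 6, 27, ∞, 64]
  [-∞, 43, 35, 45, 31, ∞]
D(2):
  [∞, 72, 72, 51, -∞, 69]
  [76, ∞, 75, 51, -∞, 69]
  [76, 84, ∞, 51, 43, 69]
  [76, 83, 75, ∞, 4, 69]
  [29, 29, 29, 29, ∞, 64]
  [43, 43, 43, 45, 31, ∞]
D(3):
  [∞, 72, 72, 51, 43, 69]
  [76, ∞, 75, 51, 43, 69]
  [76, 84, ∞, 51, 43, 69]
  [76, 83, 75, ∞, 43, 69]
  [29, 29, 29, 29, ∞, 64]
  [43, 43, 43, 45, 43, ∞]
D(4):
  [∞, 72, 72, 51, 43, 69]
  [76, ∞, 75, 51, 43, 69]
  [76, 84, ∞, 51, 43, 69]
  [76, 83, 75, ∞, 43, 69]
  [29, 29, 29, 29, ∞, 64]
  [45, 45, 45, 45, 43, ∞]
D(5):
  [∞, 72, 72, 51, 43, 69]
  [76, ∞, 75, 51, 43, 69]
  [76, 84, ∞, 51, 43, 69]
  [76, 83, 75, ∞, 43, 69]
  [29, 29, 29, 29, ∞, 64]
  [45, 45, 45, 45, 43, ∞]
D(6):
  [∞, 72, 72, 51, 43, 69]
  [76, ∞, 75, 51, 43, 69]
  [76, 84, ∞, 51, 43, 69]
  [76, 83, 75, ∞, 43, 69]
  [45, 45, 45, 45, ∞, 64]
  [45, 45, 45, 45, 43, ∞]
Answer: M* = [[∞, 72, 72, 51, 43, 69], [76, ∞, 75, 51, 43, 69], [76, 84, ∞, 51, 43, 69], [76, 83, 75, ∞, 43, 69], [45, 45, 45, 45, ∞, 64], [45, 45, 45, 45, 43, ∞]]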